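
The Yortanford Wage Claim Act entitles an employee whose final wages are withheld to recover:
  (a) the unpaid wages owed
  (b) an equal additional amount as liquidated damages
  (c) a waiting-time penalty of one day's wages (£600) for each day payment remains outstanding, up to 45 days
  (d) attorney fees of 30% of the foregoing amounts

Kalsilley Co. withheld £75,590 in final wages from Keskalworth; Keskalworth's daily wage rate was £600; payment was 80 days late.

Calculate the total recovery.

£231,634

Liquidated damages (equal amount): £75,590
Penalty days: min(80, 45) = 45
Waiting-time penalty: 45 × £600 = £27,000
Subtotal: £75,590 + £75,590 + £27,000 = £178,180
Attorney fees: 30% of £178,180 = £53,454
Total award: £178,180 + £53,454 = £231,634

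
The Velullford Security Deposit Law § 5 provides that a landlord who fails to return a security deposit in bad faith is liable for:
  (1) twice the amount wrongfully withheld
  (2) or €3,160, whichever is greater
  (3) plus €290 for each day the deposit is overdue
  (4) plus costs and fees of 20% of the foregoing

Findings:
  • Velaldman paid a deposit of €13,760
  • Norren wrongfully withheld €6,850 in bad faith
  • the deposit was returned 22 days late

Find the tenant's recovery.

€24,096

Doubled: 2 × €6,850 = €13,700
Minimum €3,160: €13,700 meets the minimum, no increase.
Late-return penalty: 22 × €290 = €6,380
Damages plus late penalty: €13,700 + €6,380 = €20,080
Costs and fees: 20% of €20,080 = €4,016
Total recovery: €20,080 + €4,016 = €24,096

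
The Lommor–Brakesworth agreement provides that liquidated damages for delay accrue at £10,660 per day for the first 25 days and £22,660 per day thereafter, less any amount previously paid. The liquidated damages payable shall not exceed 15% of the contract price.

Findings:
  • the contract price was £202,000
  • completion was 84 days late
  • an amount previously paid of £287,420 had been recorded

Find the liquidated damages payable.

First 25 days: 25 × £10,660 = £266,500
Remaining days: (84 − 25) × £22,660 = £1,336,940
Accrued per-day damages: £266,500 + £1,336,940 = £1,603,440
Less amount previously paid: £1,603,440 − £287,420 = £1,316,020
Cap: 15% of £202,000 = £30,300
Cap at £30,300: £1,316,020 exceeds the cap → £30,300

£30,300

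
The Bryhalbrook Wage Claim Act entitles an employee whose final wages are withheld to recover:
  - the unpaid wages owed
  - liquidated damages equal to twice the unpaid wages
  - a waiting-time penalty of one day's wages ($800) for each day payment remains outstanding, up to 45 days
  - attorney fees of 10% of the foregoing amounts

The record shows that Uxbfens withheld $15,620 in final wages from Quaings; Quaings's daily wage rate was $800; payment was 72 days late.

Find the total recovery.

$91,146

Doubled: 2 × $15,620 = $31,240
Penalty days: min(72, 45) = 45
Waiting-time penalty: 45 × $800 = $36,000
Subtotal: $15,620 + $31,240 + $36,000 = $82,860
Attorney fees: 10% of $82,860 = $8,286
Total award: $82,860 + $8,286 = $91,146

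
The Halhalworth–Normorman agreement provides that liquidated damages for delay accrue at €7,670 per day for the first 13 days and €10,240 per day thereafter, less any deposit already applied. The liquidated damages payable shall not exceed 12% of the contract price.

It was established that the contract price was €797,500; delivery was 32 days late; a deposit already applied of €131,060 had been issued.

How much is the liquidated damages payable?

€95,700

First 13 days: 13 × €7,670 = €99,710
Remaining days: (32 − 13) × €10,240 = €194,560
Accrued per-day damages: €99,710 + €194,560 = €294,270
Less deposit already applied: €294,270 − €131,060 = €163,210
Cap: 12% of €797,500 = €95,700
Cap at €95,700: €163,210 exceeds the cap → €95,700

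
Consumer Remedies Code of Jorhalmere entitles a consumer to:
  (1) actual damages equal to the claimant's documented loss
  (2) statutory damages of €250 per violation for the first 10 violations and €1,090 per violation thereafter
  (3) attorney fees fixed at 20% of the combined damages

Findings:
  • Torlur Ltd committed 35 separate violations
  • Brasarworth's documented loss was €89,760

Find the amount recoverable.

First 10 violations: 10 × €250 = €2,500
Remaining violations: (35 − 10) × €1,090 = €27,250
Statutory damages: €2,500 + €27,250 = €29,750
Combined damages: €89,760 + €29,750 = €119,510
Attorney fees: 20% of €119,510 = €23,902
Total recovery: €119,510 + €23,902 = €143,412

€143,412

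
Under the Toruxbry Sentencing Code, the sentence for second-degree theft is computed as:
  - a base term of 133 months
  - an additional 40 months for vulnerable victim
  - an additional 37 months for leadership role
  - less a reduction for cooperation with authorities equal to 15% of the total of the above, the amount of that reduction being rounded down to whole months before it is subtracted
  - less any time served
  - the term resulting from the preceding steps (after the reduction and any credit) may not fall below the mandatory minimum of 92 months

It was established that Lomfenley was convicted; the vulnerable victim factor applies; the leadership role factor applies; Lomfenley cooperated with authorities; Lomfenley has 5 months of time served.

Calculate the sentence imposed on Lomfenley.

Vulnerable victim enhancement: +40 months
Leadership role enhancement: +37 months
Adjusted term: 133 months + 40 months + 37 months = 210 months
Cooperation with authorities reduction: 15% of 210 months = 31 months (rounded down)
After reduction: 210 − 31 = 179 months
Less time served: 179 months − 5 months = 174 months
Minimum 92 months: 174 months meets the minimum, no increase.

174 months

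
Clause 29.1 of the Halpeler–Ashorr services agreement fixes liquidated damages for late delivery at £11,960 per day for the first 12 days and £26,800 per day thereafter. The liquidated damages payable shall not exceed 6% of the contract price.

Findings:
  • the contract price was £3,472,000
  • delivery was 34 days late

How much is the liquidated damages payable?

First 12 days: 12 × £11,960 = £143,520
Remaining days: (34 − 12) × £26,800 = £589,600
Accrued per-day damages: £143,520 + £589,600 = £733,120
Cap: 6% of £3,472,000 = £208,320
Cap at £208,320: £733,120 exceeds the cap → £208,320

£208,320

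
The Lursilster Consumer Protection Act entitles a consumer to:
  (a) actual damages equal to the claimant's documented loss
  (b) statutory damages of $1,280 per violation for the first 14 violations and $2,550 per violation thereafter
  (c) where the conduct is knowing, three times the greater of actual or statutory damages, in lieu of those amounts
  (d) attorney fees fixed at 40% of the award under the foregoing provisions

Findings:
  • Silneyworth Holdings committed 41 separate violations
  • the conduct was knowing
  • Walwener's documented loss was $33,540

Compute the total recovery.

$364,434

First 14 violations: 14 × $1,280 = $17,920
Remaining violations: (41 − 14) × $2,550 = $68,850
Statutory damages: $17,920 + $68,850 = $86,770
Greater of actual damages ($33,540) or statutory damages ($86,770): $86,770
Trebled: 3 × $86,770 = $260,310
Attorney fees: 40% of $260,310 = $104,124
Total recovery: $260,310 + $104,124 = $364,434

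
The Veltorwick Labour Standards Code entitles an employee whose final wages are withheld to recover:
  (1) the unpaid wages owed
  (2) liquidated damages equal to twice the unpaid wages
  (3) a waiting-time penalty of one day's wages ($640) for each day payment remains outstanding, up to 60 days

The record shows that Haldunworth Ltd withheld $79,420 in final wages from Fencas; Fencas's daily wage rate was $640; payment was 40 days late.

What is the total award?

Doubled: 2 × $79,420 = $158,840
Penalty days: min(40, 60) = 40
Waiting-time penalty: 40 × $640 = $25,600
Total award: $79,420 + $158,840 + $25,600 = $263,860

$263,860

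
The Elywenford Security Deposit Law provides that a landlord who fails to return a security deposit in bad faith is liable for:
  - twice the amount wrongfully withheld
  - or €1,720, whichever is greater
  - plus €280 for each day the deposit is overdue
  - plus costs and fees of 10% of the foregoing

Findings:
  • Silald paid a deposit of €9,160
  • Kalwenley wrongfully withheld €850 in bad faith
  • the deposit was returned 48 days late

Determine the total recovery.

€16,676

Doubled: 2 × €850 = €1,700
Minimum €1,720: €1,700 is below the minimum → €1,720
Late-return penalty: 48 × €280 = €13,440
Damages plus late penalty: €1,720 + €13,440 = €15,160
Costs and fees: 10% of €15,160 = €1,516
Total recovery: €15,160 + €1,516 = €16,676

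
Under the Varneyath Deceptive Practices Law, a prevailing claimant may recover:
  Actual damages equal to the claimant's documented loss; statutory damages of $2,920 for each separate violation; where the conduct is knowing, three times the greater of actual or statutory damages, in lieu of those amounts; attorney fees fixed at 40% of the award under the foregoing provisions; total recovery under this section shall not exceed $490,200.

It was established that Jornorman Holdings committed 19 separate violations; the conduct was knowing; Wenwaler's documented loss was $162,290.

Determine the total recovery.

$490,200

Statutory damages: 19 × $2,920 = $55,480
Greater of actual damages ($162,290) or statutory damages ($55,480): $162,290
Trebled: 3 × $162,290 = $486,870
Attorney fees: 40% of $486,870 = $194,748
Total before cap: $486,870 + $194,748 = $681,618
Cap at $490,200: $681,618 exceeds the cap → $490,200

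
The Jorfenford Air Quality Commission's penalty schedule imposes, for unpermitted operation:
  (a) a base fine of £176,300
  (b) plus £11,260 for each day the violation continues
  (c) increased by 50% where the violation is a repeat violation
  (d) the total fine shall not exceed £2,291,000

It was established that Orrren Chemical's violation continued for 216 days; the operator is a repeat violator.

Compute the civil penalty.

£2,291,000

Per-day component: 216 × £11,260 = £2,432,160
Base plus per-day: £176,300 + £2,432,160 = £2,608,460
Enhancement: 50% of £2,608,460 = £1,304,230
Enhanced fine: £2,608,460 + £1,304,230 = £3,912,690
Cap at £2,291,000: £3,912,690 exceeds the cap → £2,291,000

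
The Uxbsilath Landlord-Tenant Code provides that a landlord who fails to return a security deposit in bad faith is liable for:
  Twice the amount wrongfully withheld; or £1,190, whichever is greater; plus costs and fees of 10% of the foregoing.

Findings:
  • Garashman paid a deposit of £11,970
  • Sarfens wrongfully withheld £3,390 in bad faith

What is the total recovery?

£7,458

Doubled: 2 × £3,390 = £6,780
Minimum £1,190: £6,780 meets the minimum, no increase.
Costs and fees: 10% of £6,780 = £678
Total recovery: £6,780 + £678 = £7,458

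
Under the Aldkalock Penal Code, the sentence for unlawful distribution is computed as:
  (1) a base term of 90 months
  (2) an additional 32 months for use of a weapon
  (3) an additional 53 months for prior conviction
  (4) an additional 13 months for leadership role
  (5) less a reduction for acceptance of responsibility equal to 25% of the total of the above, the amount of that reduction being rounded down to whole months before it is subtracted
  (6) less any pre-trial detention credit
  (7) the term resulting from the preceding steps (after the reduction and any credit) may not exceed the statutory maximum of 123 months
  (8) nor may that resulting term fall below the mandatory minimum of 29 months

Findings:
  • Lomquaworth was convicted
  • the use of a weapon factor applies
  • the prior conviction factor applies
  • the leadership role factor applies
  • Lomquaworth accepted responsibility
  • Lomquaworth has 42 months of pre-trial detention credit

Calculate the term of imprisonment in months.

Use of a weapon enhancement: +32 months
Prior conviction enhancement: +53 months
Leadership role enhancement: +13 months
Adjusted term: 90 months + 32 months + 53 months + 13 months = 188 months
Acceptance of responsibility reduction: 25% of 188 months = 47 months (rounded down)
After reduction: 188 − 47 = 141 months
Less pre-trial detention credit: 141 months − 42 months = 99 months
Cap at 123 months: 99 months is within the cap, no reduction.
Minimum 29 months: 99 months meets the minimum, no increase.

99 months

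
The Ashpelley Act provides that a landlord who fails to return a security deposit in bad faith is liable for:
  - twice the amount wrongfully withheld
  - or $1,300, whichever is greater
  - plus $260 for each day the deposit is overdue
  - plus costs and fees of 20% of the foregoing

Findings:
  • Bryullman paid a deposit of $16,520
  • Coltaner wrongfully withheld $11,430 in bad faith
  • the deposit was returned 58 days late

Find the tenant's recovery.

Doubled: 2 × $11,430 = $22,860
Minimum $1,300: $22,860 meets the minimum, no increase.
Late-return penalty: 58 × $260 = $15,080
Damages plus late penalty: $22,860 + $15,080 = $37,940
Costs and fees: 20% of $37,940 = $7,588
Total recovery: $37,940 + $7,588 = $45,528

Recovery: $45,528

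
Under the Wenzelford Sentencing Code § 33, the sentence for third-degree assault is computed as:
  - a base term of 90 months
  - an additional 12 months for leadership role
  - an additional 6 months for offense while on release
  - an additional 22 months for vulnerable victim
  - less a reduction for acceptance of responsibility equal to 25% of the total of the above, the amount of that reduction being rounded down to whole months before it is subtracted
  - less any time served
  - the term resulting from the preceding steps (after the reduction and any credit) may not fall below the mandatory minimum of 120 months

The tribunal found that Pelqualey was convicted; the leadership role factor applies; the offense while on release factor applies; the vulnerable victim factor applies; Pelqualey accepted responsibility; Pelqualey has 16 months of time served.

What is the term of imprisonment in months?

Leadership role enhancement: +12 months
Offense while on release enhancement: +6 months
Vulnerable victim enhancement: +22 months
Adjusted term: 90 months + 12 months + 6 months + 22 months = 130 months
Acceptance of responsibility reduction: 25% of 130 months = 32 months (rounded down)
After reduction: 130 − 32 = 98 months
Less time served: 98 months − 16 months = 82 months
Minimum 120 months: 82 months is below the minimum → 120 months

120 months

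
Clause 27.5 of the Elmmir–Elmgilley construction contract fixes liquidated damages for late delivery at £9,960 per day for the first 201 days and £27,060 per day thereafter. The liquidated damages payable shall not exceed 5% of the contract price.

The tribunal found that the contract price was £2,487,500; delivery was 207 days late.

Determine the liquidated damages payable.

First 201 days: 201 × £9,960 = £2,001,960
Remaining days: (207 − 201) × £27,060 = £162,360
Accrued per-day damages: £2,001,960 + £162,360 = £2,164,320
Cap: 5% of £2,487,500 = £124,375
Cap at £124,375: £2,164,320 exceeds the cap → £124,375

£124,375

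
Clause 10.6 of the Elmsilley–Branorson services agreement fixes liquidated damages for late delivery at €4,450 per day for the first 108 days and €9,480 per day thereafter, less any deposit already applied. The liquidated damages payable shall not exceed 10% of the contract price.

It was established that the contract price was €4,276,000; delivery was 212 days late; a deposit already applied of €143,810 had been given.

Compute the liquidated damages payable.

€427,600

First 108 days: 108 × €4,450 = €480,600
Remaining days: (212 − 108) × €9,480 = €985,920
Accrued per-day damages: €480,600 + €985,920 = €1,466,520
Less deposit already applied: €1,466,520 − €143,810 = €1,322,710
Cap: 10% of €4,276,000 = €427,600
Cap at €427,600: €1,322,710 exceeds the cap → €427,600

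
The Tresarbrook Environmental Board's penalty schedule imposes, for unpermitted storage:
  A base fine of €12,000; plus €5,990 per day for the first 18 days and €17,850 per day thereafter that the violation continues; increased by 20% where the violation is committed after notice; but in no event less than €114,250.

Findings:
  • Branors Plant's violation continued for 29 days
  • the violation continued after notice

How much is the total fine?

€379,404

First 18 days: 18 × €5,990 = €107,820
Remaining days: (29 − 18) × €17,850 = €196,350
Per-day component: €107,820 + €196,350 = €304,170
Base plus per-day: €12,000 + €304,170 = €316,170
Enhancement: 20% of €316,170 = €63,234
Enhanced fine: €316,170 + €63,234 = €379,404
Minimum €114,250: €379,404 meets the minimum, no increase.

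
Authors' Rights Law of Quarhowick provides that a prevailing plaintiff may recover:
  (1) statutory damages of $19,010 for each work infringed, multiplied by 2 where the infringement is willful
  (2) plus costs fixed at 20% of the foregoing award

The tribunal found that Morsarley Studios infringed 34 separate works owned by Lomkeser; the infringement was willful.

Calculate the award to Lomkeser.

Statutory damages: 34 × $19,010 = $646,340
Doubled: 2 × $646,340 = $1,292,680
Costs: 20% of $1,292,680 = $258,536
Award plus costs: $1,292,680 + $258,536 = $1,551,216

$1,551,216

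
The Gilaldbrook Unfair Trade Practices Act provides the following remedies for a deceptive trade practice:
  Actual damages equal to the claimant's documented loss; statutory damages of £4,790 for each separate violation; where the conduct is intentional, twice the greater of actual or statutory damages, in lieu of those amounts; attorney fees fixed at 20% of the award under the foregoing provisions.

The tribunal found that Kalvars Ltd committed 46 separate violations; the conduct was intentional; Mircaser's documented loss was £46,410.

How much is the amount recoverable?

Total recovery: £528,816

Statutory damages: 46 × £4,790 = £220,340
Greater of actual damages (£46,410) or statutory damages (£220,340): £220,340
Doubled: 2 × £220,340 = £440,680
Attorney fees: 20% of £440,680 = £88,136
Total recovery: £440,680 + £88,136 = £528,816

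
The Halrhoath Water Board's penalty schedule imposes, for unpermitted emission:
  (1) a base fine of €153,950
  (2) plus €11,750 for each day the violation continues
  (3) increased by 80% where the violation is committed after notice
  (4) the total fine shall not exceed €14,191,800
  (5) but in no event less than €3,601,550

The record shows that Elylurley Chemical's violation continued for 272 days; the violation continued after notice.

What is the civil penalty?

€6,029,910

Per-day component: 272 × €11,750 = €3,196,000
Base plus per-day: €153,950 + €3,196,000 = €3,349,950
Enhancement: 80% of €3,349,950 = €2,679,960
Enhanced fine: €3,349,950 + €2,679,960 = €6,029,910
Cap at €14,191,800: €6,029,910 is within the cap, no reduction.
Minimum €3,601,550: €6,029,910 meets the minimum, no increase.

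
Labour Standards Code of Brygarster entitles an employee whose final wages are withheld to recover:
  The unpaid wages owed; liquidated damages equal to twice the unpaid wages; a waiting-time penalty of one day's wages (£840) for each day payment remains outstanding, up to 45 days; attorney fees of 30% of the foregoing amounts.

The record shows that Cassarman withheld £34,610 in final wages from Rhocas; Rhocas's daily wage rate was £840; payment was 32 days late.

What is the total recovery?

Doubled: 2 × £34,610 = £69,220
Penalty days: min(32, 45) = 32
Waiting-time penalty: 32 × £840 = £26,880
Subtotal: £34,610 + £69,220 + £26,880 = £130,710
Attorney fees: 30% of £130,710 = £39,213
Total award: £130,710 + £39,213 = £169,923

£169,923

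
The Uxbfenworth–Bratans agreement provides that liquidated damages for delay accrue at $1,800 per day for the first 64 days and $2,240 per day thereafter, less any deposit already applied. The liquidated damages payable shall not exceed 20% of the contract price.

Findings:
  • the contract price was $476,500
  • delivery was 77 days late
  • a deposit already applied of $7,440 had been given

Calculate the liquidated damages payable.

$95,300

First 64 days: 64 × $1,800 = $115,200
Remaining days: (77 − 64) × $2,240 = $29,120
Accrued per-day damages: $115,200 + $29,120 = $144,320
Less deposit already applied: $144,320 − $7,440 = $136,880
Cap: 20% of $476,500 = $95,300
Cap at $95,300: $136,880 exceeds the cap → $95,300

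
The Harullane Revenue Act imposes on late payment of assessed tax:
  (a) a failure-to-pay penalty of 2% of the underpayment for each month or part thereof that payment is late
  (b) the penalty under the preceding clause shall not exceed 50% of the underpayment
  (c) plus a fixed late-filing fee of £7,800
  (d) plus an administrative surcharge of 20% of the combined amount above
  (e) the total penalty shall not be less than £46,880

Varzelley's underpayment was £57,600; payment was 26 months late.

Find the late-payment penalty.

£46,880

Accrued rate: 2% × 26 = 52%, capped at 50% → 50%
Failure-to-pay penalty: 50% of £57,600 = £28,800
Penalty before surcharge: £28,800 + £7,800 = £36,600
Administrative surcharge: 20% of £36,600 = £7,320
Total penalty: £36,600 + £7,320 = £43,920
Minimum £46,880: £43,920 is below the minimum → £46,880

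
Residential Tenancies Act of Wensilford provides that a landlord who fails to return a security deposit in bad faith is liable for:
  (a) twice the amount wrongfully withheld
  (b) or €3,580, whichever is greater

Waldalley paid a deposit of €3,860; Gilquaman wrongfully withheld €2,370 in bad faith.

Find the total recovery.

Doubled: 2 × €2,370 = €4,740
Minimum €3,580: €4,740 meets the minimum, no increase.

€4,740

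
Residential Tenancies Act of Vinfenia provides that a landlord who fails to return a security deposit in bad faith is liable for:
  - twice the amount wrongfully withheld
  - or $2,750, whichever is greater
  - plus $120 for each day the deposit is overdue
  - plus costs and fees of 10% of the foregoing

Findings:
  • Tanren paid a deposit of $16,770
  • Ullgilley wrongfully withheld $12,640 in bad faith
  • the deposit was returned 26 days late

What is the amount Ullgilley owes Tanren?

$31,240

Doubled: 2 × $12,640 = $25,280
Minimum $2,750: $25,280 meets the minimum, no increase.
Late-return penalty: 26 × $120 = $3,120
Damages plus late penalty: $25,280 + $3,120 = $28,400
Costs and fees: 10% of $28,400 = $2,840
Total recovery: $28,400 + $2,840 = $31,240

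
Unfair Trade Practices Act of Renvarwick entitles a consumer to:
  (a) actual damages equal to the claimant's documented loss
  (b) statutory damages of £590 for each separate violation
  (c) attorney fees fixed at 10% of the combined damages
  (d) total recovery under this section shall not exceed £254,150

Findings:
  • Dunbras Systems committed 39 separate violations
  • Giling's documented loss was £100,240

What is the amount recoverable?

£135,575

Statutory damages: 39 × £590 = £23,010
Combined damages: £100,240 + £23,010 = £123,250
Attorney fees: 10% of £123,250 = £12,325
Total before cap: £123,250 + £12,325 = £135,575
Cap at £254,150: £135,575 is within the cap, no reduction.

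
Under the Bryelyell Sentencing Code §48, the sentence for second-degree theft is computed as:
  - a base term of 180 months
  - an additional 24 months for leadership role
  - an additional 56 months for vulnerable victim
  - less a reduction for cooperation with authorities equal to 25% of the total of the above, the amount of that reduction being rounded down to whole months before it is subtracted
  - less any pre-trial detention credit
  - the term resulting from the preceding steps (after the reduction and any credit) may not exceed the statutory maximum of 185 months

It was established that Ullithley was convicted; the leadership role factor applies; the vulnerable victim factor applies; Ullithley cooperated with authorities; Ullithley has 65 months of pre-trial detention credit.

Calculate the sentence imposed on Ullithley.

Leadership role enhancement: +24 months
Vulnerable victim enhancement: +56 months
Adjusted term: 180 months + 24 months + 56 months = 260 months
Cooperation with authorities reduction: 25% of 260 months = 65 months (rounded down)
After reduction: 260 − 65 = 195 months
Less pre-trial detention credit: 195 months − 65 months = 130 months
Cap at 185 months: 130 months is within the cap, no reduction.

130 months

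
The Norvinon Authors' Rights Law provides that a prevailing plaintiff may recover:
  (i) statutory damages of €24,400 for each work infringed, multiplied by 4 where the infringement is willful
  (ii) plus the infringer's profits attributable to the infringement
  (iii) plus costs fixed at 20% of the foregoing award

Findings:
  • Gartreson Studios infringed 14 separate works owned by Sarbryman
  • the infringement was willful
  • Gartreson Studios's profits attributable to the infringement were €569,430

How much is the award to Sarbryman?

Statutory damages: 14 × €24,400 = €341,600
Multiplied by 4: 4 × €341,600 = €1,366,400
Combined award: €1,366,400 + €569,430 = €1,935,830
Costs: 20% of €1,935,830 = €387,166
Award plus costs: €1,935,830 + €387,166 = €2,322,996

€2,322,996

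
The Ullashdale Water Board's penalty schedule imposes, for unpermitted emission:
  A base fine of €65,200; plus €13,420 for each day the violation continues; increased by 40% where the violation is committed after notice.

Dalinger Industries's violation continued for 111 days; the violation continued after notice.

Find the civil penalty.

Civil penalty: €2,176,748

Per-day component: 111 × €13,420 = €1,489,620
Base plus per-day: €65,200 + €1,489,620 = €1,554,820
Enhancement: 40% of €1,554,820 = €621,928
Enhanced fine: €1,554,820 + €621,928 = €2,176,748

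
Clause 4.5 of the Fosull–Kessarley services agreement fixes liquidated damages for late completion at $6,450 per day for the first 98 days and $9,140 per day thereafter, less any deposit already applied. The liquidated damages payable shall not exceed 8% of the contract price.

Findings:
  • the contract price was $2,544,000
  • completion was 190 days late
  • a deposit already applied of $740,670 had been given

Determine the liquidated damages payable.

First 98 days: 98 × $6,450 = $632,100
Remaining days: (190 − 98) × $9,140 = $840,880
Accrued per-day damages: $632,100 + $840,880 = $1,472,980
Less deposit already applied: $1,472,980 − $740,670 = $732,310
Cap: 8% of $2,544,000 = $203,520
Cap at $203,520: $732,310 exceeds the cap → $203,520

$203,520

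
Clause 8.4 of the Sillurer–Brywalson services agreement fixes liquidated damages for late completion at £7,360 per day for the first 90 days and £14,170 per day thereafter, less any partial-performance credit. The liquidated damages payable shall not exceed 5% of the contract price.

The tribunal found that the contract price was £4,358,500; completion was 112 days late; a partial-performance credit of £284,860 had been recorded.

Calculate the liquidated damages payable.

£217,925

First 90 days: 90 × £7,360 = £662,400
Remaining days: (112 − 90) × £14,170 = £311,740
Accrued per-day damages: £662,400 + £311,740 = £974,140
Less partial-performance credit: £974,140 − £284,860 = £689,280
Cap: 5% of £4,358,500 = £217,925
Cap at £217,925: £689,280 exceeds the cap → £217,925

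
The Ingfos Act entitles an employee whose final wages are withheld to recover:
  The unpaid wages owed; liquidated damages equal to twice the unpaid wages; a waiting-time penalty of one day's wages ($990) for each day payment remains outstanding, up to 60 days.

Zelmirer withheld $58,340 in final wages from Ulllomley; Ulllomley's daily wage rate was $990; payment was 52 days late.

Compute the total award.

Doubled: 2 × $58,340 = $116,680
Penalty days: min(52, 60) = 52
Waiting-time penalty: 52 × $990 = $51,480
Total award: $58,340 + $116,680 + $51,480 = $226,500

$226,500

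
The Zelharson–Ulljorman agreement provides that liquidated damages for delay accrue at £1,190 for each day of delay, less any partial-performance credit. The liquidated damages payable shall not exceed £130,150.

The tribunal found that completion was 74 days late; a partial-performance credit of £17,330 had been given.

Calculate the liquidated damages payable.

Per-day damages: 74 × £1,190 = £88,060
Less partial-performance credit: £88,060 − £17,330 = £70,730
Cap at £130,150: £70,730 is within the cap, no reduction.

Liquidated damages: £70,730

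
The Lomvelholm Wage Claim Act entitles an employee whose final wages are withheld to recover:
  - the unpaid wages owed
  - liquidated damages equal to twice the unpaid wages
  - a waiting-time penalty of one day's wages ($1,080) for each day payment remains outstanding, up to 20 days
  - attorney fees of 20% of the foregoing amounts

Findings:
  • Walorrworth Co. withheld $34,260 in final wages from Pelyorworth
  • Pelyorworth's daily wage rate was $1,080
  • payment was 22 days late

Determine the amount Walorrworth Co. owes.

Doubled: 2 × $34,260 = $68,520
Penalty days: min(22, 20) = 20
Waiting-time penalty: 20 × $1,080 = $21,600
Subtotal: $34,260 + $68,520 + $21,600 = $124,380
Attorney fees: 20% of $124,380 = $24,876
Total award: $124,380 + $24,876 = $149,256

$149,256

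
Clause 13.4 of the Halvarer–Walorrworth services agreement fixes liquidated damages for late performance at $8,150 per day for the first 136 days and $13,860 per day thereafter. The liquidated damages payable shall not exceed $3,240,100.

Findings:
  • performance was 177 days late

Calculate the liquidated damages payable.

$1,676,660

First 136 days: 136 × $8,150 = $1,108,400
Remaining days: (177 − 136) × $13,860 = $568,260
Accrued per-day damages: $1,108,400 + $568,260 = $1,676,660
Cap at $3,240,100: $1,676,660 is within the cap, no reduction.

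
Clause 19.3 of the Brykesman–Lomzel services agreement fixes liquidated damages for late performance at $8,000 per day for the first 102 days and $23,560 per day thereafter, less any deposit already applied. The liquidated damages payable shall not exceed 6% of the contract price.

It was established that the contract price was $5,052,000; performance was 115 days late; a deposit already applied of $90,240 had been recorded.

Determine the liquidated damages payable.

$303,120

First 102 days: 102 × $8,000 = $816,000
Remaining days: (115 − 102) × $23,560 = $306,280
Accrued per-day damages: $816,000 + $306,280 = $1,122,280
Less deposit already applied: $1,122,280 − $90,240 = $1,032,040
Cap: 6% of $5,052,000 = $303,120
Cap at $303,120: $1,032,040 exceeds the cap → $303,120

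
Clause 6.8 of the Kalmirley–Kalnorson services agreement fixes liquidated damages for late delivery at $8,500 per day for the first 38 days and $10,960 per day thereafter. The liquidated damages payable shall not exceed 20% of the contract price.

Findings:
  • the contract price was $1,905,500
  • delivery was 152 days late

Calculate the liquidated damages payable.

$381,100

First 38 days: 38 × $8,500 = $323,000
Remaining days: (152 − 38) × $10,960 = $1,249,440
Accrued per-day damages: $323,000 + $1,249,440 = $1,572,440
Cap: 20% of $1,905,500 = $381,100
Cap at $381,100: $1,572,440 exceeds the cap → $381,100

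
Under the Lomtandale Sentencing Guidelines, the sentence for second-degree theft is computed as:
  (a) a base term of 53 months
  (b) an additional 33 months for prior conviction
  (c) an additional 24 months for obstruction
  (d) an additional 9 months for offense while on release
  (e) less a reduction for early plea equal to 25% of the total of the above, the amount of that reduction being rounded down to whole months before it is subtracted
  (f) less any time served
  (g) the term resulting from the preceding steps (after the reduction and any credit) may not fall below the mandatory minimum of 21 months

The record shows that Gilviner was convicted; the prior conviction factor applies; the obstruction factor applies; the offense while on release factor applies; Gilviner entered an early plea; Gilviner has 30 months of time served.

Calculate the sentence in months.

Prior conviction enhancement: +33 months
Obstruction enhancement: +24 months
Offense while on release enhancement: +9 months
Adjusted term: 53 months + 33 months + 24 months + 9 months = 119 months
Early plea reduction: 25% of 119 months = 29 months (rounded down)
After reduction: 119 − 29 = 90 months
Less time served: 90 months − 30 months = 60 months
Minimum 21 months: 60 months meets the minimum, no increase.

60 months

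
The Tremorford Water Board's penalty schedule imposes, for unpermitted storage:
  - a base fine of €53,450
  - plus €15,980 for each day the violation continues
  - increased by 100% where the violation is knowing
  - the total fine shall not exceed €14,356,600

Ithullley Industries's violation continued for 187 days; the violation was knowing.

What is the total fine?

Per-day component: 187 × €15,980 = €2,988,260
Base plus per-day: €53,450 + €2,988,260 = €3,041,710
Enhancement: 100% of €3,041,710 = €3,041,710
Enhanced fine: €3,041,710 + €3,041,710 = €6,083,420
Cap at €14,356,600: €6,083,420 is within the cap, no reduction.

€6,083,420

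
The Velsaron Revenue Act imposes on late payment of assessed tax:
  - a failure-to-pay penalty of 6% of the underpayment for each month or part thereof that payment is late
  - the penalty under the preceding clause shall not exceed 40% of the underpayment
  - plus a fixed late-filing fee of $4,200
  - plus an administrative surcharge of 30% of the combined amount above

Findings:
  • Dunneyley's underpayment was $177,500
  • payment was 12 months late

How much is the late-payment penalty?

$97,760

Accrued rate: 6% × 12 = 72%, capped at 40% → 40%
Failure-to-pay penalty: 40% of $177,500 = $71,000
Penalty before surcharge: $71,000 + $4,200 = $75,200
Administrative surcharge: 30% of $75,200 = $22,560
Total penalty: $75,200 + $22,560 = $97,760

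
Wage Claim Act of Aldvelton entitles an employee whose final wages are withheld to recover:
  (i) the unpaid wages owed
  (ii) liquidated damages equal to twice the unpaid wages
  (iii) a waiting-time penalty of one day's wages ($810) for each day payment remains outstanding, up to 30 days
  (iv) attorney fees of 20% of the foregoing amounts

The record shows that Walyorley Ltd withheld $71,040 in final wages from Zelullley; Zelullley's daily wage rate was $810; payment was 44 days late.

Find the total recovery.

$284,904

Doubled: 2 × $71,040 = $142,080
Penalty days: min(44, 30) = 30
Waiting-time penalty: 30 × $810 = $24,300
Subtotal: $71,040 + $142,080 + $24,300 = $237,420
Attorney fees: 20% of $237,420 = $47,484
Total award: $237,420 + $47,484 = $284,904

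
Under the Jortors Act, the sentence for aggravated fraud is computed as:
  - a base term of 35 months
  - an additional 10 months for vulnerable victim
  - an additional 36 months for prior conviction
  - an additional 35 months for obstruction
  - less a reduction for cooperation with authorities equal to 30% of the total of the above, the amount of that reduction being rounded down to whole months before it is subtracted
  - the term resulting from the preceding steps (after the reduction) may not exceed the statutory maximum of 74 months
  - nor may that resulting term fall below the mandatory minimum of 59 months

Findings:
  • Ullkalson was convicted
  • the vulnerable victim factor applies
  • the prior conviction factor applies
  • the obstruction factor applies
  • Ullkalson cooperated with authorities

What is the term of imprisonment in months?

Vulnerable victim enhancement: +10 months
Prior conviction enhancement: +36 months
Obstruction enhancement: +35 months
Adjusted term: 35 months + 10 months + 36 months + 35 months = 116 months
Cooperation with authorities reduction: 30% of 116 months = 34 months (rounded down)
After reduction: 116 − 34 = 82 months
Cap at 74 months: 82 months exceeds the cap → 74 months
Minimum 59 months: 74 months meets the minimum, no increase.

74 months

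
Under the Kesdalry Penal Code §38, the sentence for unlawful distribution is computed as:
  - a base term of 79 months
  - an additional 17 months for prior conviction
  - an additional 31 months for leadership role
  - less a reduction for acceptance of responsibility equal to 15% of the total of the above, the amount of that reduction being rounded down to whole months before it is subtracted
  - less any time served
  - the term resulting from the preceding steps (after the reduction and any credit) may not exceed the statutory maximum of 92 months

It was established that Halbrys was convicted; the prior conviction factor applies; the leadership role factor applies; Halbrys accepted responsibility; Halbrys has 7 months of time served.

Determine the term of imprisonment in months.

92 months

Prior conviction enhancement: +17 months
Leadership role enhancement: +31 months
Adjusted term: 79 months + 17 months + 31 months = 127 months
Acceptance of responsibility reduction: 15% of 127 months = 19 months (rounded down)
After reduction: 127 − 19 = 108 months
Less time served: 108 months − 7 months = 101 months
Cap at 92 months: 101 months exceeds the cap → 92 months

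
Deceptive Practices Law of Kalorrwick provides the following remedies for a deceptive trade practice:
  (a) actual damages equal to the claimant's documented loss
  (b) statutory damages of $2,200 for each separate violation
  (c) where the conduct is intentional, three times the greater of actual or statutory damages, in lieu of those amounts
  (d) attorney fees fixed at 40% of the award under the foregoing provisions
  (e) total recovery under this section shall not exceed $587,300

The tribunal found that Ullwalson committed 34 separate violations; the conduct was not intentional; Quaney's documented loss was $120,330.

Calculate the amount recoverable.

Statutory damages: 34 × $2,200 = $74,800
Conduct not intentional: the in-lieu enhancement does not apply.
Actual plus statutory damages: $120,330 + $74,800 = $195,130
Attorney fees: 40% of $195,130 = $78,052
Total before cap: $195,130 + $78,052 = $273,182
Cap at $587,300: $273,182 is within the cap, no reduction.

$273,182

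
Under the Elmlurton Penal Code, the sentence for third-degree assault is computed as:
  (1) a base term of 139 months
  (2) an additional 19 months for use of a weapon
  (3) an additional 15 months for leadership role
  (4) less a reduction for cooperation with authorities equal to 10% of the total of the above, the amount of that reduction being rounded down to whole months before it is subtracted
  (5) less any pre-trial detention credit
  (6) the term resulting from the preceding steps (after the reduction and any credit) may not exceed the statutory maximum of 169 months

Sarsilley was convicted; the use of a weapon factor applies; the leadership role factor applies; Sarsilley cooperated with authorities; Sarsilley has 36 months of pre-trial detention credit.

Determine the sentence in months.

Use of a weapon enhancement: +19 months
Leadership role enhancement: +15 months
Adjusted term: 139 months + 19 months + 15 months = 173 months
Cooperation with authorities reduction: 10% of 173 months = 17 months (rounded down)
After reduction: 173 − 17 = 156 months
Less pre-trial detention credit: 156 months − 36 months = 120 months
Cap at 169 months: 120 months is within the cap, no reduction.

120 months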